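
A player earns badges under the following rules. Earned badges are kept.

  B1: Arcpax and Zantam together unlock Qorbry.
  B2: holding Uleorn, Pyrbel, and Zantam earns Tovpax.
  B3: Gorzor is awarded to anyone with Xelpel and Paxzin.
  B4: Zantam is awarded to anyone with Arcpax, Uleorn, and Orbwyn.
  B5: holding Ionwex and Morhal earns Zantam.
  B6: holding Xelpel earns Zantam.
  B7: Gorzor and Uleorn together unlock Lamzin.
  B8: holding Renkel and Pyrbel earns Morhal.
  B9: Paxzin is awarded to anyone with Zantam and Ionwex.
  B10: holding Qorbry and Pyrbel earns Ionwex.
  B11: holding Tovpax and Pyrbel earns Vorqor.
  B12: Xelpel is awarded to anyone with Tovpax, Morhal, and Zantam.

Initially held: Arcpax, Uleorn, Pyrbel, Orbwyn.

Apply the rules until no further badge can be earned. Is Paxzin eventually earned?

With Arcpax, Uleorn, and Orbwyn, Zantam is earned (B4).
With Arcpax and Zantam, Qorbry is earned (B1).
With Qorbry and Pyrbel, Ionwex is earned (B10).
With Zantam and Ionwex, Paxzin is earned (B9).

Yes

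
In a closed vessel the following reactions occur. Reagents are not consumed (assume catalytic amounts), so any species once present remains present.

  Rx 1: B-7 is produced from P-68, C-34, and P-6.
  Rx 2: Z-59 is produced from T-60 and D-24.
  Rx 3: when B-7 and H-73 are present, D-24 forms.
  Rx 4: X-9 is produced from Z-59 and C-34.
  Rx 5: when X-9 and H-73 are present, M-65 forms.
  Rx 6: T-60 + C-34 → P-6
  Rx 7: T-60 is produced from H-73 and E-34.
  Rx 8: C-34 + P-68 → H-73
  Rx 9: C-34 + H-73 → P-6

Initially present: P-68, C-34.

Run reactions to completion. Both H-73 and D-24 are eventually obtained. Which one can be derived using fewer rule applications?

H-73: C-34 and P-68 present → H-73 forms (Rx 8). [1 rule application]
D-24: C-34 and P-68 present → H-73 forms (Rx 8). C-34 and H-73 present → P-6 forms (Rx 9). P-68, C-34, and P-6 present → B-7 forms (Rx 1). B-7 and H-73 present → D-24 forms (Rx 3). [4 rule applications]
H-73 needs fewer.

H-73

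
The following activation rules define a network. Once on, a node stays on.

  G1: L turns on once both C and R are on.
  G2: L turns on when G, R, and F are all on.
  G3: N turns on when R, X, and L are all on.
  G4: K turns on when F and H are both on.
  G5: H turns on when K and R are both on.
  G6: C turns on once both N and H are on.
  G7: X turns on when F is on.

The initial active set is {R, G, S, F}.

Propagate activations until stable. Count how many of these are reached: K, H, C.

K would need F and H (G4), but H never turns on.
H would need K and R (G5), but K never turns on.
C would need N and H (G6), but H never turns on.
None of the 3 are reached.

0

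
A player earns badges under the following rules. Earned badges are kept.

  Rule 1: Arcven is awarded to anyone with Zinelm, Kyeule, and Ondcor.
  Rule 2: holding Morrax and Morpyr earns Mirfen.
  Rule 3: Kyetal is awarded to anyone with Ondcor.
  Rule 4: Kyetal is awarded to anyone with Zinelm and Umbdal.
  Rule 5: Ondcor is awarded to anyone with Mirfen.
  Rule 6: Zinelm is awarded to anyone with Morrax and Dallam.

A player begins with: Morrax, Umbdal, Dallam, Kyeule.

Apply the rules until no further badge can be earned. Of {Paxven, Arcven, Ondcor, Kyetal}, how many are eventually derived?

With Morrax and Dallam, Zinelm is earned (Rule 6).
With Zinelm and Umbdal, Kyetal is earned (Rule 4).
No rule produces Paxven, and it is not given.
Arcven would need Zinelm, Kyeule, and Ondcor (Rule 1), but Ondcor is never earned.
Ondcor would need Mirfen (Rule 5), but Mirfen is never earned.
Kyetal: reached.
Reached: Kyetal — 1 of the 4.

1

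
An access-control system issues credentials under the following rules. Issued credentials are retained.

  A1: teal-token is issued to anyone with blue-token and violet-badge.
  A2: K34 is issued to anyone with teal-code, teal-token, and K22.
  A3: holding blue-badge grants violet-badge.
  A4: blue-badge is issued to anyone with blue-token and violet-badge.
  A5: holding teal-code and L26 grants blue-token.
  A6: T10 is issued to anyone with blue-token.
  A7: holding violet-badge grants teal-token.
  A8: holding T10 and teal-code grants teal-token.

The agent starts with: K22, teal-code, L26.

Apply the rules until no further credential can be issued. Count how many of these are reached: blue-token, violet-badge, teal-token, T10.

Holding teal-code and L26 grants blue-token (A5).
Holding blue-token grants T10 (A6).
Holding T10 and teal-code grants teal-token (A8).
blue-token: reached.
violet-badge would need blue-badge (A3), but blue-badge is never granted.
teal-token: reached.
T10: reached.
Reached: blue-token, teal-token, and T10 — 3 of the 4.

3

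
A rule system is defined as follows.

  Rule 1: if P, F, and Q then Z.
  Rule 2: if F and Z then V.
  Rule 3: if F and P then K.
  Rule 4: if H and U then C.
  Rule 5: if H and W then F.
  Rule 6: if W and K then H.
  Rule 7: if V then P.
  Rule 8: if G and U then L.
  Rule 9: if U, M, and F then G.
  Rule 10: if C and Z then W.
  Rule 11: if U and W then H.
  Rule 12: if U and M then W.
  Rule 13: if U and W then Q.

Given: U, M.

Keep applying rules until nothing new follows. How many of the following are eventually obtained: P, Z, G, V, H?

U and M hold, so W follows (Rule 12).
From U and W, Rule 11 gives H.
From H and W, Rule 5 gives F.
U, M, and F hold, so G follows (Rule 9).
P would need V (Rule 7), but V is never established.
Z would need P, F, and Q (Rule 1), but P is never established.
G: reached.
V would need F and Z (Rule 2), but Z is never established.
H: reached.
Reached: G and H — 2 of the 5.

2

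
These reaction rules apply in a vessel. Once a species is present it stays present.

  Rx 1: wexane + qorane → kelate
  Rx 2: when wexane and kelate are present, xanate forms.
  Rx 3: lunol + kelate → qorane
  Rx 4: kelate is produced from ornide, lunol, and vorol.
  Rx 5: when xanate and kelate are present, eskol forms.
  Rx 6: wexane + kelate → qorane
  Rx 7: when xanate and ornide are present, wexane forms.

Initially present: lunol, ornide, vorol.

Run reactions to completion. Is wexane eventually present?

wexane would need xanate and ornide (Rx 7), but xanate never forms.

No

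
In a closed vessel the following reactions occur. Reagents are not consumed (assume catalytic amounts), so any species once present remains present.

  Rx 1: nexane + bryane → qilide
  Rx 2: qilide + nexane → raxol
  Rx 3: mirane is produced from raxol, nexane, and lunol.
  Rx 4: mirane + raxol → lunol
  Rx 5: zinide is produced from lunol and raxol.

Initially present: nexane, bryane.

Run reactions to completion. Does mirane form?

No

mirane would need raxol, nexane, and lunol (Rx 3), but lunol never forms.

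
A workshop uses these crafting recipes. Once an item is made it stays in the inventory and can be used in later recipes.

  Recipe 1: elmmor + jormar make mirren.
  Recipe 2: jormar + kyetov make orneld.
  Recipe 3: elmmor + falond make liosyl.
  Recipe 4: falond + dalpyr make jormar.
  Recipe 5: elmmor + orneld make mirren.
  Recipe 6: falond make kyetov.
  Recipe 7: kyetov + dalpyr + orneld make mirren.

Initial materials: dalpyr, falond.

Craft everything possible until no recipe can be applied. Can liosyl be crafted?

No

liosyl would need elmmor and falond (Recipe 3), but elmmor is never obtained.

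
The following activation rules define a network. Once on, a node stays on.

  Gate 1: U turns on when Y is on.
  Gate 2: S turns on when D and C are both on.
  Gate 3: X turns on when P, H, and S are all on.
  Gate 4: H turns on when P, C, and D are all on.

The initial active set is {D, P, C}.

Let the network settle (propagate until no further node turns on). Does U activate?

No

U would need Y (Gate 1), but Y never turns on.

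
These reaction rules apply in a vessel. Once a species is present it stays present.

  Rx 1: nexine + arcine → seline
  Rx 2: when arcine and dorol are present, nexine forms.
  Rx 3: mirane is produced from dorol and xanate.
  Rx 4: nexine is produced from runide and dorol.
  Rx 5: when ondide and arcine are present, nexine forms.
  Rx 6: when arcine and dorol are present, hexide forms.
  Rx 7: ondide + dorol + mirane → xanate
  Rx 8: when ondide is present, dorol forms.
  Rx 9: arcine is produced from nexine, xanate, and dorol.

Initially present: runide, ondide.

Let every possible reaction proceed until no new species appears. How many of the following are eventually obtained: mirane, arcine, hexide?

mirane would need dorol and xanate (Rx 3), but xanate never forms.
arcine would need nexine, xanate, and dorol (Rx 9), but xanate never forms.
hexide would need arcine and dorol (Rx 6), but arcine never forms.
None of the 3 are reached.

0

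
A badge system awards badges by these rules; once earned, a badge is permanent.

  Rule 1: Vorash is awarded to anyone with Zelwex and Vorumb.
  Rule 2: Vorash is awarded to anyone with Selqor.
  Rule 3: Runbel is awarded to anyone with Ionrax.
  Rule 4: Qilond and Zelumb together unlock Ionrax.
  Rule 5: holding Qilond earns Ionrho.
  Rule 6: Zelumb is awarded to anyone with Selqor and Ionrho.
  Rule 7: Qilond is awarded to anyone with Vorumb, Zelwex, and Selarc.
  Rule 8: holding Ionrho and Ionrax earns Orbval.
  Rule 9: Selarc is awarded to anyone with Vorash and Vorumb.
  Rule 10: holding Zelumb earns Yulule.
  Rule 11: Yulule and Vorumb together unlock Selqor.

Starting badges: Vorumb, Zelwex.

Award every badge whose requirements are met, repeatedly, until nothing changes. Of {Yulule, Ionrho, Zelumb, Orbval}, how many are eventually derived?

1

With Zelwex and Vorumb, Vorash is earned (Rule 1).
With Vorash and Vorumb, Selarc is earned (Rule 9).
With Vorumb, Zelwex, and Selarc, Qilond is earned (Rule 7).
With Qilond, Ionrho is earned (Rule 5).
Yulule would need Zelumb (Rule 10), but Zelumb is never earned.
Ionrho: reached.
Zelumb would need Selqor and Ionrho (Rule 6), but Selqor is never earned.
Orbval would need Ionrho and Ionrax (Rule 8), but Ionrax is never earned.
Reached: Ionrho — 1 of the 4.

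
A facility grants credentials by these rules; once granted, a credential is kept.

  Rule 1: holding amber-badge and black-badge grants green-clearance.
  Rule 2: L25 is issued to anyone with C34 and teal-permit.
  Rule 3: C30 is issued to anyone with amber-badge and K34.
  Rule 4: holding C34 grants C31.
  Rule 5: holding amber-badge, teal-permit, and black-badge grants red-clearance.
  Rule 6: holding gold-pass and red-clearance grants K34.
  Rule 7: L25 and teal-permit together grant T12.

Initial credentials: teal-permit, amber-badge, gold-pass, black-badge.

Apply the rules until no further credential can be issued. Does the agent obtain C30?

Yes

Holding amber-badge, teal-permit, and black-badge grants red-clearance (Rule 5).
Holding gold-pass and red-clearance grants K34 (Rule 6).
Holding amber-badge and K34 grants C30 (Rule 3).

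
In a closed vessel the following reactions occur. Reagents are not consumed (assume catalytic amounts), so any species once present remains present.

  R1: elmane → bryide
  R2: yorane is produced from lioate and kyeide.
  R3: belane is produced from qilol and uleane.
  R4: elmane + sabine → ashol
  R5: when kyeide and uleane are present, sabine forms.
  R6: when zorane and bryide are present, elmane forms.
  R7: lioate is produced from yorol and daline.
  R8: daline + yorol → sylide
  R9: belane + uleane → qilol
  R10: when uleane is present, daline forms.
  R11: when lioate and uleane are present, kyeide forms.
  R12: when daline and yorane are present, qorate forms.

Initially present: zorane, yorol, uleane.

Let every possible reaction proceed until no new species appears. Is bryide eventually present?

bryide would need elmane (R1), but elmane never forms.

No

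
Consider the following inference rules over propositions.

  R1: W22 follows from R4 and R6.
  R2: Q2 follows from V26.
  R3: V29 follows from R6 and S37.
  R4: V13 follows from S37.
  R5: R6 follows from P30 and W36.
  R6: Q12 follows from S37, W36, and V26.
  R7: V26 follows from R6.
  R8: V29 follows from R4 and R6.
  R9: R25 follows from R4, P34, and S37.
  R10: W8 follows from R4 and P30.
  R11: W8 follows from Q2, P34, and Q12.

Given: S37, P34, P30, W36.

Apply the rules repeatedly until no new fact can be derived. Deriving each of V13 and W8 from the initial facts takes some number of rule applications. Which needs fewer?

V13: S37 holds, so V13 follows (R4). [1 rule application]
W8: From P30 and W36, R5 gives R6. From R6, R7 gives V26. From S37, W36, and V26, R6 gives Q12. From V26, R2 gives Q2. Q2, P34, and Q12 hold, so W8 follows (R11). [5 rule applications]
V13 needs fewer.

V13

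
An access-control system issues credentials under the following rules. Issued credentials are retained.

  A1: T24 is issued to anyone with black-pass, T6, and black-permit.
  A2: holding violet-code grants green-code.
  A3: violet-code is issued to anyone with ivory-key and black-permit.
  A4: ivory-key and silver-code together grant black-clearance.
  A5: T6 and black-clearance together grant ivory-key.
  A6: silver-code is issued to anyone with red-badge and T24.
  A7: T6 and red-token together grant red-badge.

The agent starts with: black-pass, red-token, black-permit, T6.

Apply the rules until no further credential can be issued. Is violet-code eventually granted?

No

violet-code would need ivory-key and black-permit (A3), but ivory-key is never granted.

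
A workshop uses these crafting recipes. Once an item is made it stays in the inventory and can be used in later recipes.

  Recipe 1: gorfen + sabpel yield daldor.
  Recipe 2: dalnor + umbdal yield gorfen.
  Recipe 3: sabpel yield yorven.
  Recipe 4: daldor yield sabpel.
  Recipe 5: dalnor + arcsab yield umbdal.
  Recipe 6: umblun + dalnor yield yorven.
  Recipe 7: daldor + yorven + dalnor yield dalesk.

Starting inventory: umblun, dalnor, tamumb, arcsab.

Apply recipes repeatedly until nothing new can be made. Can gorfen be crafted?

Yes

Using Recipe 5, dalnor and arcsab make umbdal.
dalnor + umbdal → gorfen (Recipe 2).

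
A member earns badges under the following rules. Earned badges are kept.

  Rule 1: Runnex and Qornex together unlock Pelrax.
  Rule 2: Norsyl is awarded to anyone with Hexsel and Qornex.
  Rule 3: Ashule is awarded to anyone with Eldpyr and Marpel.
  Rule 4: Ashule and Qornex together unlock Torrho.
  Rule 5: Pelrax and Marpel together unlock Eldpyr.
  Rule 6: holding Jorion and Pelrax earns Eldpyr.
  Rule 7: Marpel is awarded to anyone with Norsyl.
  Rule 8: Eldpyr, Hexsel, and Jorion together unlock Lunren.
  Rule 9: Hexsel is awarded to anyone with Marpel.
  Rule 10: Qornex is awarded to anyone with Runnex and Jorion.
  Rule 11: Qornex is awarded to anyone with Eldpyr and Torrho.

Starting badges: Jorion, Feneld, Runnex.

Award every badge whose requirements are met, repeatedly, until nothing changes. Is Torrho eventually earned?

No

Torrho would need Ashule and Qornex (Rule 4), but Ashule is never earned.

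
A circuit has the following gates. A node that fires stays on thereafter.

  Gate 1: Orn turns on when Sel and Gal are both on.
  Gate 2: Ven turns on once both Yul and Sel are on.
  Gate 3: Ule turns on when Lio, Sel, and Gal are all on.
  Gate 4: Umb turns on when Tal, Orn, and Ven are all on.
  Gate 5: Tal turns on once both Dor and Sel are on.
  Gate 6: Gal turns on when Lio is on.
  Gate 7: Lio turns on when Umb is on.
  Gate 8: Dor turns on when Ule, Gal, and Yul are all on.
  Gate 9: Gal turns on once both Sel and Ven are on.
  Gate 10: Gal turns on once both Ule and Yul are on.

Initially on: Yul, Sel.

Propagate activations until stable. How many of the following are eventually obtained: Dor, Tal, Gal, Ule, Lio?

Gate 2: Yul and Sel on → Ven on.
Gate 9: Sel and Ven on → Gal on.
Dor would need Ule, Gal, and Yul (Gate 8), but Ule never turns on.
Tal would need Dor and Sel (Gate 5), but Dor never turns on.
Gal: reached.
Ule would need Lio, Sel, and Gal (Gate 3), but Lio never turns on.
Lio would need Umb (Gate 7), but Umb never turns on.
Reached: Gal — 1 of the 5.

1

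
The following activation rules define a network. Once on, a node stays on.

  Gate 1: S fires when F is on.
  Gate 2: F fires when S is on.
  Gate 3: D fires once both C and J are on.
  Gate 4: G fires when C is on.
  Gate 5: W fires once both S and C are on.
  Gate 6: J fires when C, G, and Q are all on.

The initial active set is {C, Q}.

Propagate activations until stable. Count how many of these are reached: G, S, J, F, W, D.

3

C is on, so G fires (Gate 4).
Gate 6: C, G, and Q on → J on.
Gate 3: C and J on → D on.
G: reached.
S would need F (Gate 1), but F never turns on.
J: reached.
F would need S (Gate 2), but S never turns on.
W would need S and C (Gate 5), but S never turns on.
D: reached.
Reached: G, J, and D — 3 of the 6.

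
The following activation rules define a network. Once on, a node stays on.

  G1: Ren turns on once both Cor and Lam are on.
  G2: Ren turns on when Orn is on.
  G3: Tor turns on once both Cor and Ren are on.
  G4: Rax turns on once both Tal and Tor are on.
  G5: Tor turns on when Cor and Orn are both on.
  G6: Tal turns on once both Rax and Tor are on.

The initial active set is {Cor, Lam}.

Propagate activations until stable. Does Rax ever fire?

No

Rax would need Tal and Tor (G4), but Tal never turns on.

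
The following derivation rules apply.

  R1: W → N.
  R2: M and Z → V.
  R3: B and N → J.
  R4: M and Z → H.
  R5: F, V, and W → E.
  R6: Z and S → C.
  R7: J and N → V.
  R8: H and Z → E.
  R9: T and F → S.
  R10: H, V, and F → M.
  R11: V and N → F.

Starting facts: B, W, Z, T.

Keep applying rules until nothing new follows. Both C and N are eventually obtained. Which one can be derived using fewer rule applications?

N

N: From W, R1 gives N. [1 rule application]
C: From W, R1 gives N. From B and N, R3 gives J. J and N hold, so V follows (R7). From V and N, R11 gives F. T and F hold, so S follows (R9). Z and S hold, so C follows (R6). [6 rule applications]
N needs fewer.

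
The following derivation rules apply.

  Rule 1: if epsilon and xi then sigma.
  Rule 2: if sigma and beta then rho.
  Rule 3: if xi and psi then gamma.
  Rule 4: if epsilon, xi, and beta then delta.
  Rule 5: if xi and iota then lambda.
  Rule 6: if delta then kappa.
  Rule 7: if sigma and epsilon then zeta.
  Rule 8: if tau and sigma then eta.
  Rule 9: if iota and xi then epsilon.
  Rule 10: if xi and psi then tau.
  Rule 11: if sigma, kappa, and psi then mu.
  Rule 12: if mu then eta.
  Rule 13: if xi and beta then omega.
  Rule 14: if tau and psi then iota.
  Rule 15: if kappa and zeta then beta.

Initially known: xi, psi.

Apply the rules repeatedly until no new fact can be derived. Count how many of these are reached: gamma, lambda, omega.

2

From xi and psi, Rule 3 gives gamma.
From xi and psi, Rule 10 gives tau.
tau and psi hold, so iota follows (Rule 14).
xi and iota hold, so lambda follows (Rule 5).
gamma: reached.
lambda: reached.
omega would need xi and beta (Rule 13), but beta is never established.
Reached: gamma and lambda — 2 of the 3.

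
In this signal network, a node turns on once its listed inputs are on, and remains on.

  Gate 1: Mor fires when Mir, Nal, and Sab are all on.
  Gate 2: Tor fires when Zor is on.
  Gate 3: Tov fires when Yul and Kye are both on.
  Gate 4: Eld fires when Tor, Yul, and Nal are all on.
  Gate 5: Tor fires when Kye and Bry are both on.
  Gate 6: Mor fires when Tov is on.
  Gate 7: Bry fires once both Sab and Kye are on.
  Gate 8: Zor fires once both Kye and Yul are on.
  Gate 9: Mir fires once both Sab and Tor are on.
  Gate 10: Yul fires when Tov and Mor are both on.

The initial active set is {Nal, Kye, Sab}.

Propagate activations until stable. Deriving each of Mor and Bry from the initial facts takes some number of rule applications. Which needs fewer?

Bry: Gate 7: Sab and Kye on → Bry on. [1 rule application]
Mor: Gate 7: Sab and Kye on → Bry on. Gate 5: Kye and Bry on → Tor on. Sab and Tor are on, so Mir fires (Gate 9). Gate 1: Mir, Nal, and Sab on → Mor on. [4 rule applications]
Bry needs fewer.

Bry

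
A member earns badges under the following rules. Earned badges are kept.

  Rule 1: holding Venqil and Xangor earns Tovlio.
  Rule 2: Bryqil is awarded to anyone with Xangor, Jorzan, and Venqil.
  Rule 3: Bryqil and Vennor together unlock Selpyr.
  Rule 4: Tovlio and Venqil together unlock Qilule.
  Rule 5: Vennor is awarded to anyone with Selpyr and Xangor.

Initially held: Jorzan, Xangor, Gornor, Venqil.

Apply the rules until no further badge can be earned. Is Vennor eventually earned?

No

Vennor would need Selpyr and Xangor (Rule 5), but Selpyr is never earned.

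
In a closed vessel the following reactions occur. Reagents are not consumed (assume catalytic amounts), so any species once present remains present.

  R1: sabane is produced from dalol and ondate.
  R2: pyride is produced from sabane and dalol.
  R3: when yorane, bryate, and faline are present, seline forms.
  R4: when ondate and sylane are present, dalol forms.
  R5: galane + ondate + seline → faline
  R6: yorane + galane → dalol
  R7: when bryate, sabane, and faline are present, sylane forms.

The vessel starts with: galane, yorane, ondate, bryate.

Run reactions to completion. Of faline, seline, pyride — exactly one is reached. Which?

pyride

yorane and galane present → dalol forms (R6).
dalol and ondate present → sabane forms (R1).
sabane and dalol present → pyride forms (R2).
faline would need galane, ondate, and seline (R5), but seline never forms. seline would need yorane, bryate, and faline (R3), but faline never forms.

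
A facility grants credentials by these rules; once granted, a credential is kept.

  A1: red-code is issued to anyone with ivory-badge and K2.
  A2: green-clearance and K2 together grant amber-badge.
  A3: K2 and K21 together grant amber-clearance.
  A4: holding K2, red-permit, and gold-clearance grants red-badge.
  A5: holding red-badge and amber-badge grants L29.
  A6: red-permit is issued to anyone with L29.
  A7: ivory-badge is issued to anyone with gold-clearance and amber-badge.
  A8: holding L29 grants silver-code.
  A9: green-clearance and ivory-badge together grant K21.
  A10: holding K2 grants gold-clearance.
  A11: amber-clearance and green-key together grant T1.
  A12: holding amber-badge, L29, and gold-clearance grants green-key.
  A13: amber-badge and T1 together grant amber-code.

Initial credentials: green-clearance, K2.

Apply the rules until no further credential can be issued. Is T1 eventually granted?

No

T1 would need amber-clearance and green-key (A11), but green-key is never granted.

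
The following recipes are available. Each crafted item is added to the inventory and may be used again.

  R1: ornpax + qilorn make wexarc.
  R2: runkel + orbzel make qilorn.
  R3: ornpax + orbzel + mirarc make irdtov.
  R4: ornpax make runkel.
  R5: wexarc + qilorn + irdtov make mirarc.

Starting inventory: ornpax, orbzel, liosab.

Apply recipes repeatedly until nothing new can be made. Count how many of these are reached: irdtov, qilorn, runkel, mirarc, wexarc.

Using R4, ornpax makes runkel.
Using R2, runkel and orbzel make qilorn.
ornpax + qilorn → wexarc (R1).
irdtov would need ornpax, orbzel, and mirarc (R3), but mirarc is never obtained.
qilorn: reached.
runkel: reached.
mirarc would need wexarc, qilorn, and irdtov (R5), but irdtov is never obtained.
wexarc: reached.
Reached: qilorn, runkel, and wexarc — 3 of the 5.

3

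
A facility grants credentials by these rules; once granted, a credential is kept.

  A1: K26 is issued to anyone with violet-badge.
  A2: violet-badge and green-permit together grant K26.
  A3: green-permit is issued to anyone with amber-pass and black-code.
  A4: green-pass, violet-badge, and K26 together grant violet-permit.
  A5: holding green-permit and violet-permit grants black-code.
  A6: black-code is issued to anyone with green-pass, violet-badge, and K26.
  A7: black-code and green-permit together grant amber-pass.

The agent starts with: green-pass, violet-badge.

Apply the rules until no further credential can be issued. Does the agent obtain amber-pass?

amber-pass would need black-code and green-permit (A7), but green-permit is never granted.

No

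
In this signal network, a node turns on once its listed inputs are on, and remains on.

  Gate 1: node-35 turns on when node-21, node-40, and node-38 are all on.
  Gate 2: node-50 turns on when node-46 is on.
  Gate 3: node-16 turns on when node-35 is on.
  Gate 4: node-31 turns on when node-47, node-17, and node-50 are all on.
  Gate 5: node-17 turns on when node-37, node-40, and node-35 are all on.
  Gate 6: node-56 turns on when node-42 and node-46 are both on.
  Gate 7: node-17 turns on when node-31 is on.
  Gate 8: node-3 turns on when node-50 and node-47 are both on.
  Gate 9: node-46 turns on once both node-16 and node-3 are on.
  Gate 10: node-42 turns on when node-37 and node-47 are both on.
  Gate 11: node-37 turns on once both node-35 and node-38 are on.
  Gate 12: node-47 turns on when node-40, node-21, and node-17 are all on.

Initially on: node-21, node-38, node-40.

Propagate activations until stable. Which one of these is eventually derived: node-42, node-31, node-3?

node-42

node-21, node-40, and node-38 are on, so node-35 turns on (Gate 1).
node-35 and node-38 are on, so node-37 turns on (Gate 11).
node-37, node-40, and node-35 are on, so node-17 turns on (Gate 5).
node-40, node-21, and node-17 are on, so node-47 turns on (Gate 12).
node-37 and node-47 are on, so node-42 turns on (Gate 10).
node-31 would need node-47, node-17, and node-50 (Gate 4), but node-50 never turns on. node-3 would need node-50 and node-47 (Gate 8), but node-50 never turns on.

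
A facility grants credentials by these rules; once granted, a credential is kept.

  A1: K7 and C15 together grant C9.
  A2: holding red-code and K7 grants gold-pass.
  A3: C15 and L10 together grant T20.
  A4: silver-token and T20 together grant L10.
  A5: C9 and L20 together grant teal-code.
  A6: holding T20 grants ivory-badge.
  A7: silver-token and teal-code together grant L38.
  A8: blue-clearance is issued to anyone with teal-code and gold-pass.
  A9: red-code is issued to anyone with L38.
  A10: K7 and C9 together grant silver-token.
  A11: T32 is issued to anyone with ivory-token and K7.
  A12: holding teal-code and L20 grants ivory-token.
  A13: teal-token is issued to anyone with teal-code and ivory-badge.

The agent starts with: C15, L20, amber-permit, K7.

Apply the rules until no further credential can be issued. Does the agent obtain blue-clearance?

Yes

Holding K7 and C15 grants C9 (A1).
Holding C9 and L20 grants teal-code (A5).
Holding K7 and C9 grants silver-token (A10).
Holding silver-token and teal-code grants L38 (A7).
Holding L38 grants red-code (A9).
Holding red-code and K7 grants gold-pass (A2).
Holding teal-code and gold-pass grants blue-clearance (A8).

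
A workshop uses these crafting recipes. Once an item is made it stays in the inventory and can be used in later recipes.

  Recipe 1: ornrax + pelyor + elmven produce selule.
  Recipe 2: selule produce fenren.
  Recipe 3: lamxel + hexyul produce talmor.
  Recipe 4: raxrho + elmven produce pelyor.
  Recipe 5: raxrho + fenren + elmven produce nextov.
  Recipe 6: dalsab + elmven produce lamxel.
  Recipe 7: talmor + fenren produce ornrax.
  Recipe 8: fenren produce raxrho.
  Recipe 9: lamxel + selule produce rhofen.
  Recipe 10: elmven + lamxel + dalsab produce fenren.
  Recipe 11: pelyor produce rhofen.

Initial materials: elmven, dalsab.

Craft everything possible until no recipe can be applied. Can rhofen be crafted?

dalsab + elmven → lamxel (Recipe 6).
Using Recipe 10, elmven, lamxel, and dalsab make fenren.
fenren → raxrho (Recipe 8).
raxrho + elmven → pelyor (Recipe 4).
Using Recipe 11, pelyor makes rhofen.

Yes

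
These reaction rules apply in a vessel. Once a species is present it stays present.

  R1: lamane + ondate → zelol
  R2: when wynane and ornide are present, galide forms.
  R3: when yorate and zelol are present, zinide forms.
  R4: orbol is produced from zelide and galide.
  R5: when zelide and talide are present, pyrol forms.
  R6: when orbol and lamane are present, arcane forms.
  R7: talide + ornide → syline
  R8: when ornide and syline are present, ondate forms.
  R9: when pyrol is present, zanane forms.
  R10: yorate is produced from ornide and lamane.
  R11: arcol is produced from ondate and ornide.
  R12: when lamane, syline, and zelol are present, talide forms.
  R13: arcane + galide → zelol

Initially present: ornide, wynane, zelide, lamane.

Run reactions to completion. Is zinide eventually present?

Yes

wynane and ornide present → galide forms (R2).
ornide and lamane present → yorate forms (R10).
zelide and galide present → orbol forms (R4).
orbol and lamane present → arcane forms (R6).
arcane and galide present → zelol forms (R13).
yorate and zelol present → zinide forms (R3).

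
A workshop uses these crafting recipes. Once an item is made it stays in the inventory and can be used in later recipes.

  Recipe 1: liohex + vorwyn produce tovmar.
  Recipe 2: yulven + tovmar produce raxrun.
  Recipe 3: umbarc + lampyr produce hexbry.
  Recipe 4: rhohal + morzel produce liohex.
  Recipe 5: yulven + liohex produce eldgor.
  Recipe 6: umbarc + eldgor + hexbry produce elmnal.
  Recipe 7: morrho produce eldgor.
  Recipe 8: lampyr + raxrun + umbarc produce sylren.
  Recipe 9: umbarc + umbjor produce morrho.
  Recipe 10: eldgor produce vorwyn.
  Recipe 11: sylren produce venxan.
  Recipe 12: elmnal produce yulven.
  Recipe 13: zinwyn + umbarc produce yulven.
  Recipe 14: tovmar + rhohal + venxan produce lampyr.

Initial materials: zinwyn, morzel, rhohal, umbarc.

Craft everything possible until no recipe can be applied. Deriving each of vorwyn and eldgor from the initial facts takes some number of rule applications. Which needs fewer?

eldgor: rhohal + morzel → liohex (Recipe 4). Using Recipe 13, zinwyn and umbarc make yulven. Using Recipe 5, yulven and liohex make eldgor. [3 rule applications]
vorwyn: rhohal + morzel → liohex (Recipe 4). zinwyn + umbarc → yulven (Recipe 13). Using Recipe 5, yulven and liohex make eldgor. Using Recipe 10, eldgor makes vorwyn. [4 rule applications]
eldgor needs fewer.

eldgor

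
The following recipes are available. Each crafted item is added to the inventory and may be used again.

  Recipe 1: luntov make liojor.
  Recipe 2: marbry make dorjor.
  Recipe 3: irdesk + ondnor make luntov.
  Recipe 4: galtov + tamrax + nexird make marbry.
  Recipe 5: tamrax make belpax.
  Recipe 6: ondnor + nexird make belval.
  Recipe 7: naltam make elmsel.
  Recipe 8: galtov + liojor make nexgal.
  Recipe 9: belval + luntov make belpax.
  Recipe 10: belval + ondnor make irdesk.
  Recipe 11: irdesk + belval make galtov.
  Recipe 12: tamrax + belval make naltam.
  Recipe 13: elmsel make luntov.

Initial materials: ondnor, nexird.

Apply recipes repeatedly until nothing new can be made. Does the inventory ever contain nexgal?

ondnor + nexird → belval (Recipe 6).
belval + ondnor → irdesk (Recipe 10).
Using Recipe 11, irdesk and belval make galtov.
irdesk + ondnor → luntov (Recipe 3).
Using Recipe 1, luntov makes liojor.
Using Recipe 8, galtov and liojor make nexgal.

Yes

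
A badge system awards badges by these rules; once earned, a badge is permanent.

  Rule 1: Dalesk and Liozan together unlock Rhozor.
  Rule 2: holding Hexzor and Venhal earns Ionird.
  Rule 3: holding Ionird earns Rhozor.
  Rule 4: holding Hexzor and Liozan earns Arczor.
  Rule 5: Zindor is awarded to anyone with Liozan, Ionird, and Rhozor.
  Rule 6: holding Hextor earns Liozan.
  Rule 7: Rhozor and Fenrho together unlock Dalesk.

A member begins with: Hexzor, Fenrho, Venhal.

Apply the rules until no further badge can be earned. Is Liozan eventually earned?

No

Liozan would need Hextor (Rule 6), but Hextor is never earned.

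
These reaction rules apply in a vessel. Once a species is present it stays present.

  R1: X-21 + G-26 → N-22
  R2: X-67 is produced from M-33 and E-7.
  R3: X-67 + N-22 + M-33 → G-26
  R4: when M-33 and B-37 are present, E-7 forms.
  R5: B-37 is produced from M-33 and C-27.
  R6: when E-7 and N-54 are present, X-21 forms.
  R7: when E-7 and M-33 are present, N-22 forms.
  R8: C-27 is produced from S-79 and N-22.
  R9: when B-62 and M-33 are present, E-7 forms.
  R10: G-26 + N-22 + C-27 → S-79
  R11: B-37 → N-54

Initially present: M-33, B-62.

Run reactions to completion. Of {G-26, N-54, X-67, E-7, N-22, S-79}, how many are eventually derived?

B-62 and M-33 present → E-7 forms (R9).
M-33 and E-7 present → X-67 forms (R2).
E-7 and M-33 present → N-22 forms (R7).
X-67, N-22, and M-33 present → G-26 forms (R3).
G-26: reached.
N-54 would need B-37 (R11), but B-37 never forms.
X-67: reached.
E-7: reached.
N-22: reached.
S-79 would need G-26, N-22, and C-27 (R10), but C-27 never forms.
Reached: G-26, X-67, E-7, and N-22 — 4 of the 6.

4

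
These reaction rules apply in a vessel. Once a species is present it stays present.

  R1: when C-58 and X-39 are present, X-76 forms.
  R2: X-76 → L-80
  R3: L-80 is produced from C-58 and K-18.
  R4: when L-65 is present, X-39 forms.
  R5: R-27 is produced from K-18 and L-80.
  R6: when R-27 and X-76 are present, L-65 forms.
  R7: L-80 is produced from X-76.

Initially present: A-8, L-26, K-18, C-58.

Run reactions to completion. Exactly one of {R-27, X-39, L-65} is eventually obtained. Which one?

R-27

C-58 and K-18 present → L-80 forms (R3).
K-18 and L-80 present → R-27 forms (R5).
L-65 would need R-27 and X-76 (R6), but X-76 never forms. X-39 would need L-65 (R4), but L-65 never forms.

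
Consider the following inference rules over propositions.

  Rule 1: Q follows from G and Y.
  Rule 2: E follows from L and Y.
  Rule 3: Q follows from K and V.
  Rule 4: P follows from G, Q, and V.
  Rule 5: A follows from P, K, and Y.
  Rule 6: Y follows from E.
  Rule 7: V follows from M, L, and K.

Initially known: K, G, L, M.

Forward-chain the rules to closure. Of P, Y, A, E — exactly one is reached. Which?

P

From M, L, and K, Rule 7 gives V.
K and V hold, so Q follows (Rule 3).
G, Q, and V hold, so P follows (Rule 4).
E would need L and Y (Rule 2), but Y is never established. A would need P, K, and Y (Rule 5), but Y is never established. Y would need E (Rule 6), but E is never established.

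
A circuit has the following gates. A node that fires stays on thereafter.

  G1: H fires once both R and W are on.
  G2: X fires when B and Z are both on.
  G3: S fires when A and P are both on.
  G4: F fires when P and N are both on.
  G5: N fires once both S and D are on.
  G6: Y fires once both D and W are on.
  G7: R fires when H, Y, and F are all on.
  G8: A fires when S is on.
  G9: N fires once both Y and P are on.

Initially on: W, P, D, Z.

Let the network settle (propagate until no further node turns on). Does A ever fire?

A would need S (G8), but S never turns on.

No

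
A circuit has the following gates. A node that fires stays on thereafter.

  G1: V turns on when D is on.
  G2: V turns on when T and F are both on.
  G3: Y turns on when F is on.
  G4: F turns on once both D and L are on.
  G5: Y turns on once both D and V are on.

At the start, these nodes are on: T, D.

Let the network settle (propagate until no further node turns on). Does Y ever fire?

G1: D on → V on.
D and V are on, so Y turns on (G5).

Yes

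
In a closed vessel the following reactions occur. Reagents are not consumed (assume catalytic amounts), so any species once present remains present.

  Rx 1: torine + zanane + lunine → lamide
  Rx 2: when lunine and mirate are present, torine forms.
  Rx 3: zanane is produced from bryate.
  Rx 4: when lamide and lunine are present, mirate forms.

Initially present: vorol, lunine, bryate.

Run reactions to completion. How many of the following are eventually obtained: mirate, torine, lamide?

mirate would need lamide and lunine (Rx 4), but lamide never forms.
torine would need lunine and mirate (Rx 2), but mirate never forms.
lamide would need torine, zanane, and lunine (Rx 1), but torine never forms.
None of the 3 are reached.

0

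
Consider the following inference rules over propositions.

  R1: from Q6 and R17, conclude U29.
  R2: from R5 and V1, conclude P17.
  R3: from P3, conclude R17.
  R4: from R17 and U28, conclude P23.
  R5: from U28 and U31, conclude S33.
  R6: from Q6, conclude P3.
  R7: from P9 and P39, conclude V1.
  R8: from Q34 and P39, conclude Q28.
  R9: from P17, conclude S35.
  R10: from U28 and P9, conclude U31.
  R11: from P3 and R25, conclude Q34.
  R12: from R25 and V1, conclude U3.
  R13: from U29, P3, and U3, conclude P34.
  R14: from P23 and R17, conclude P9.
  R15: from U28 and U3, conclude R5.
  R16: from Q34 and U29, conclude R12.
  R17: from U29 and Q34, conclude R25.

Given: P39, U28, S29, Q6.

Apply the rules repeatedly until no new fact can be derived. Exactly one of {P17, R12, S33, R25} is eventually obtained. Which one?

Q6 holds, so P3 follows (R6).
From P3, R3 gives R17.
From R17 and U28, R4 gives P23.
P23 and R17 hold, so P9 follows (R14).
U28 and P9 hold, so U31 follows (R10).
From U28 and U31, R5 gives S33.
R25 would need U29 and Q34 (R17), but Q34 is never established. R12 would need Q34 and U29 (R16), but Q34 is never established. P17 would need R5 and V1 (R2), but R5 is never established.

S33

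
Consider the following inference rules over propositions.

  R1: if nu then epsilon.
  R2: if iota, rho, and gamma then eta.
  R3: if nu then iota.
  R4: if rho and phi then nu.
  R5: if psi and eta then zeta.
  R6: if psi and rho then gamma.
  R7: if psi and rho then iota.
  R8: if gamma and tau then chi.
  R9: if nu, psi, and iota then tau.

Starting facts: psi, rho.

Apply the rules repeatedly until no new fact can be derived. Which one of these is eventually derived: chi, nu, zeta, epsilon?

From psi and rho, R7 gives iota.
psi and rho hold, so gamma follows (R6).
From iota, rho, and gamma, R2 gives eta.
psi and eta hold, so zeta follows (R5).
nu would need rho and phi (R4), but phi is never established. chi would need gamma and tau (R8), but tau is never established. epsilon would need nu (R1), but nu is never established.

zeta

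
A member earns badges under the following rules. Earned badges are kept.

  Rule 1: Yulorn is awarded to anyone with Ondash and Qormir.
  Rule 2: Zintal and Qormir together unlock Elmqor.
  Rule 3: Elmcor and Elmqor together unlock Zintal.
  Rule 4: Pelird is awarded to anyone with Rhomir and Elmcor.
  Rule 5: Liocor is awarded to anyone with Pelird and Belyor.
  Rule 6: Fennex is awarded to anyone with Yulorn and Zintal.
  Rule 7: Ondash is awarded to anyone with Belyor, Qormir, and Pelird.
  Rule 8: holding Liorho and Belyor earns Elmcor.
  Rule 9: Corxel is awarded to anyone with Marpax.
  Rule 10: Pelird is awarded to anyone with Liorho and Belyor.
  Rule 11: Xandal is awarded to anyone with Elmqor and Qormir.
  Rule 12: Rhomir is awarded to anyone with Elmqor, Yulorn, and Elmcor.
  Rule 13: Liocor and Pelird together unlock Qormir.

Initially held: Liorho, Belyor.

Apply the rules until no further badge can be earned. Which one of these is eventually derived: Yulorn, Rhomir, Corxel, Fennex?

Yulorn

With Liorho and Belyor, Pelird is earned (Rule 10).
With Pelird and Belyor, Liocor is earned (Rule 5).
With Liocor and Pelird, Qormir is earned (Rule 13).
With Belyor, Qormir, and Pelird, Ondash is earned (Rule 7).
With Ondash and Qormir, Yulorn is earned (Rule 1).
Fennex would need Yulorn and Zintal (Rule 6), but Zintal is never earned. Corxel would need Marpax (Rule 9), but Marpax is never earned. Rhomir would need Elmqor, Yulorn, and Elmcor (Rule 12), but Elmqor is never earned.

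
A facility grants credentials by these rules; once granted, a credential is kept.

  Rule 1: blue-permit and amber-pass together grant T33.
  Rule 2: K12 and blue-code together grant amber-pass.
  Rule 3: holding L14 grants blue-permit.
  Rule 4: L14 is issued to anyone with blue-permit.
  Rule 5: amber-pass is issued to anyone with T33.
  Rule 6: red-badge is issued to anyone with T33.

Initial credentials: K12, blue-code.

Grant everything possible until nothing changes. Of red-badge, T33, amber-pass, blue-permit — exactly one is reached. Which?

Holding K12 and blue-code grants amber-pass (Rule 2).
red-badge would need T33 (Rule 6), but T33 is never granted. blue-permit would need L14 (Rule 3), but L14 is never granted. T33 would need blue-permit and amber-pass (Rule 1), but blue-permit is never granted.

amber-pass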